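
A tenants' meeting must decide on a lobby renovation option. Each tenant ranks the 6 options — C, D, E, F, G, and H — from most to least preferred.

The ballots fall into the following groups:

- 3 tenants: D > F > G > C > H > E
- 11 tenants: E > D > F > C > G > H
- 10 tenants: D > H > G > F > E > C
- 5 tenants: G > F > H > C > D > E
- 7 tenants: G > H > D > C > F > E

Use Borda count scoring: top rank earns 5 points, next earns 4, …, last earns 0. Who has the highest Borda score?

Borda scores:
  C: 3·2 + 11·2 + 10·0 + 5·2 + 7·2 = 52
  D: 3·5 + 11·4 + 10·5 + 5·1 + 7·3 = 135
  E: 3·0 + 11·5 + 10·1 + 5·0 + 7·0 = 65
  F: 3·4 + 11·3 + 10·2 + 5·4 + 7·1 = 92
  G: 3·3 + 11·1 + 10·3 + 5·5 + 7·5 = 110
  H: 3·1 + 11·0 + 10·4 + 5·3 + 7·4 = 86
D has the highest total.

D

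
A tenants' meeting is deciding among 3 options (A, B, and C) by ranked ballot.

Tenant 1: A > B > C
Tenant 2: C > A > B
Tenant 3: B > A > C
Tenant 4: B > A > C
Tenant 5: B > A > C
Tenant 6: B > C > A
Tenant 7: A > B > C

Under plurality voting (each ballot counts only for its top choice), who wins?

B

First-place vote totals:
  A: 2
  B: 4
  C: 1
B has the most first-place votes.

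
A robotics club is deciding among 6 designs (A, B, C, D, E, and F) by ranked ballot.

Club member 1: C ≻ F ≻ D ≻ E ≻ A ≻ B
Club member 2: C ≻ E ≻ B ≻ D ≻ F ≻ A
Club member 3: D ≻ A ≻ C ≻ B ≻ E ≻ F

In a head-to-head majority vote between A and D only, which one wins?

D

Ballots ranking A above D: 0.
Ballots ranking D above A: 3.
D wins the head-to-head, 3–0.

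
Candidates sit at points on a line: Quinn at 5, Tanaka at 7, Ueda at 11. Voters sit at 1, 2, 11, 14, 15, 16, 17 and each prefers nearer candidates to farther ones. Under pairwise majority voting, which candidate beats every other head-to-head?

With single-peaked preferences on a line, the Condorcet winner is the candidate closest to the median voter.
The median voter (position 14) is closest to Ueda at 11.
Check: Ueda vs Quinn — voters closer to Ueda: 5 of 7.

Ueda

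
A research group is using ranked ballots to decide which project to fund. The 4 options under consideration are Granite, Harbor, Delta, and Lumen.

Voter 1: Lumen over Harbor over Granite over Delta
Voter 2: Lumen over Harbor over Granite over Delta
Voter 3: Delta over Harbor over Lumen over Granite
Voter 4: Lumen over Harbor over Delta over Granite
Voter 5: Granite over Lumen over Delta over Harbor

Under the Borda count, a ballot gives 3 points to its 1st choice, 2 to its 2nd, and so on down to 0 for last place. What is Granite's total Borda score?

Borda scores:
  Granite: 1 + 1 + 0 + 0 + 3 = 5
  Harbor: 2 + 2 + 2 + 2 + 0 = 8
  Delta: 0 + 0 + 3 + 1 + 1 = 5
  Lumen: 3 + 3 + 1 + 3 + 2 = 12

5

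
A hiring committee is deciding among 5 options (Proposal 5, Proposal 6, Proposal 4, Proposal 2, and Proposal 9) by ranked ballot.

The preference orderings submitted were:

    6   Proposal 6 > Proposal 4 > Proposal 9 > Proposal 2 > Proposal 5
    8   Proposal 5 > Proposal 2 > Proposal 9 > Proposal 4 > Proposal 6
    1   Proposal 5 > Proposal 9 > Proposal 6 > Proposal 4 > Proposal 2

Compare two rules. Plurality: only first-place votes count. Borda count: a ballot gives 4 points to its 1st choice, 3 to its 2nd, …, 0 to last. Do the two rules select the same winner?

Yes

Plurality first-place counts: Proposal 5 9, Proposal 6 6, Proposal 4 0, Proposal 2 0, Proposal 9 0 → Proposal 5.
Borda totals: Proposal 5 36, Proposal 6 26, Proposal 4 27, Proposal 2 30, Proposal 9 31 → Proposal 5.
The two rules agree on Proposal 5.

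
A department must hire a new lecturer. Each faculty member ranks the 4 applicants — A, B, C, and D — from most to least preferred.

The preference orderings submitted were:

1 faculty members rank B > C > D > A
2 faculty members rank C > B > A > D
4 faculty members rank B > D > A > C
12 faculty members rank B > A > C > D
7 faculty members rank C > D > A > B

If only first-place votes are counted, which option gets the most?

First-place vote totals:
  A: 0
  B: 17
  C: 9
  D: 0
B has the most first-place votes.

B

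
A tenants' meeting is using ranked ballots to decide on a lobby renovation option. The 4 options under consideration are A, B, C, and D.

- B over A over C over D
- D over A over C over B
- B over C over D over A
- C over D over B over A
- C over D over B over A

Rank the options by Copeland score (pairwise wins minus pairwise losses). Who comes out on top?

C

Pairwise results:
  A vs B: B wins 4–1.
  A vs C: C wins 3–2.
  A vs D: D wins 4–1.
  B vs C: C wins 3–2.
  B vs D: D wins 3–2.
  C vs D: C wins 4–1.
Copeland scores (wins − losses):
  A: 0 − 3 = -3
  B: 1 − 2 = -1
  C: 3 − 0 = 3
  D: 2 − 1 = 1
C has the best Copeland score.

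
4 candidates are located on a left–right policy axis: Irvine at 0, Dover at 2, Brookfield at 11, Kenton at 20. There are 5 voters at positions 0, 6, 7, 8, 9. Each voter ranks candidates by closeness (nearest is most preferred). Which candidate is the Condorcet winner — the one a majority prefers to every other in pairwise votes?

With single-peaked preferences on a line, the Condorcet winner is the candidate closest to the median voter.
The median voter (position 7) is closest to Brookfield at 11.
Check: Brookfield vs Dover — voters closer to Brookfield: 3 of 5.

Brookfield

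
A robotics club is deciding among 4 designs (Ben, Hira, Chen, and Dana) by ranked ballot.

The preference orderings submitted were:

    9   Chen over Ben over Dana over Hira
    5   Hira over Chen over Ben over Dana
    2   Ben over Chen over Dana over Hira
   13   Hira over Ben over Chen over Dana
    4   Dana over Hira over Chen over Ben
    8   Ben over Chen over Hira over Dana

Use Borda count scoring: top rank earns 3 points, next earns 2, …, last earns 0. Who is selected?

Borda scores:
  Ben: 9·2 + 5·1 + 2·3 + 13·2 + 4·0 + 8·3 = 79
  Hira: 9·0 + 5·3 + 2·0 + 13·3 + 4·2 + 8·1 = 70
  Chen: 9·3 + 5·2 + 2·2 + 13·1 + 4·1 + 8·2 = 74
  Dana: 9·1 + 5·0 + 2·1 + 13·0 + 4·3 + 8·0 = 23
Ben has the highest total.

Ben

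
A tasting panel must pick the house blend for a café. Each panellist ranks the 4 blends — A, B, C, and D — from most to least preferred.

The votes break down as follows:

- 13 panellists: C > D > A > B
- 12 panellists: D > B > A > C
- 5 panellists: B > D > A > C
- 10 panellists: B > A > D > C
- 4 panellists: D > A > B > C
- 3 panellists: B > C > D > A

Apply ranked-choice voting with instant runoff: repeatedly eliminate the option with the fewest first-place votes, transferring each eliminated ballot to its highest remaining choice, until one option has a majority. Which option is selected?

Round 1: B 18, D 16, C 13, A 0. A has the fewest and is eliminated.
Round 2: B 18, D 16, C 13. C has the fewest and is eliminated.
Round 3: D 29, B 18. D has a majority.

D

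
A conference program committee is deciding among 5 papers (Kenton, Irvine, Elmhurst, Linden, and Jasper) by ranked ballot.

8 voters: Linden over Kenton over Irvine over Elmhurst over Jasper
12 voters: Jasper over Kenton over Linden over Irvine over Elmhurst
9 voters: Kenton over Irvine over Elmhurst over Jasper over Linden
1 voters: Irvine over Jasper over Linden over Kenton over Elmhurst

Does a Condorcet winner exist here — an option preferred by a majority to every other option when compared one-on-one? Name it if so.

Kenton

Head-to-head results (30 voters total):
Kenton vs Irvine: Kenton wins 29–1.
Kenton vs Elmhurst: Kenton wins 30–0.
Kenton vs Linden: Kenton wins 21–9.
Kenton vs Jasper: Kenton wins 17–13.
Irvine vs Elmhurst: Irvine wins 30–0.
Irvine vs Linden: Linden wins 20–10.
Irvine vs Jasper: Irvine wins 18–12.
Elmhurst vs Linden: Linden wins 21–9.
Elmhurst vs Jasper: Elmhurst wins 17–13.
Linden vs Jasper: Jasper wins 22–8.
Kenton beats each rival — Irvine (29–1), Elmhurst (30–0), Linden (21–9), Jasper (17–13) — so Kenton is the Condorcet winner.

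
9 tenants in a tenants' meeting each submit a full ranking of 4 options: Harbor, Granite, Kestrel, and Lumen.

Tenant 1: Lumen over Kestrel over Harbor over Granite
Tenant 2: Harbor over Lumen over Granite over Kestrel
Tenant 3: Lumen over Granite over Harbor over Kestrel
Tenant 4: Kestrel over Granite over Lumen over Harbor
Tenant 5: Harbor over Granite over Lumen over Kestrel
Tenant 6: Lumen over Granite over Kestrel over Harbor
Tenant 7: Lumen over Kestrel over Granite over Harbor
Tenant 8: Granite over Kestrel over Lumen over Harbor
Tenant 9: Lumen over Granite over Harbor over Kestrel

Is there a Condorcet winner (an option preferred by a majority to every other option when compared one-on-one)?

Yes

Head-to-head results (9 voters total):
Harbor vs Granite: Granite wins 6–3.
Harbor vs Kestrel: Kestrel wins 5–4.
Harbor vs Lumen: Lumen wins 7–2.
Granite vs Kestrel: Granite wins 6–3.
Granite vs Lumen: Lumen wins 6–3.
Kestrel vs Lumen: Lumen wins 7–2.
Lumen beats each rival — Harbor (7–2), Granite (6–3), Kestrel (7–2) — so Lumen is the Condorcet winner.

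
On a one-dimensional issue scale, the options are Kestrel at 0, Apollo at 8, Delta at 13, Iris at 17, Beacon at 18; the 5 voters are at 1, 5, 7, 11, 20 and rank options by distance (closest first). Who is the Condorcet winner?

With single-peaked preferences on a line, the Condorcet winner is the candidate closest to the median voter.
The median voter (position 7) is closest to Apollo at 8.
Check: Apollo vs Delta — voters closer to Apollo: 3 of 5.

Apollo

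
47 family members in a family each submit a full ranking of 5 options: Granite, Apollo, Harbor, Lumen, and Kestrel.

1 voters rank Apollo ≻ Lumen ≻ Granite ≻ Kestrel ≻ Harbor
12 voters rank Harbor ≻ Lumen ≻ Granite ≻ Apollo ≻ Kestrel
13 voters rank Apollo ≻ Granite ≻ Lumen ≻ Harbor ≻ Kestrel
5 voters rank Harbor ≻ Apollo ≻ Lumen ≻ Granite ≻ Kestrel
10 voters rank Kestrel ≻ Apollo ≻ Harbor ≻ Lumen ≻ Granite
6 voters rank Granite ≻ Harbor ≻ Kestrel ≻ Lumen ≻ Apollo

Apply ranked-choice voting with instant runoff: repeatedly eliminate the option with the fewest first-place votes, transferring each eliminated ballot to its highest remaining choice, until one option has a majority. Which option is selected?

Apollo

Round 1: Harbor 17, Apollo 14, Kestrel 10, Granite 6, Lumen 0. Lumen has the fewest and is eliminated.
Round 2: Harbor 17, Apollo 14, Kestrel 10, Granite 6. Granite has the fewest and is eliminated.
Round 3: Harbor 23, Apollo 14, Kestrel 10. Kestrel has the fewest and is eliminated.
Round 4: Apollo 24, Harbor 23. Apollo has a majority.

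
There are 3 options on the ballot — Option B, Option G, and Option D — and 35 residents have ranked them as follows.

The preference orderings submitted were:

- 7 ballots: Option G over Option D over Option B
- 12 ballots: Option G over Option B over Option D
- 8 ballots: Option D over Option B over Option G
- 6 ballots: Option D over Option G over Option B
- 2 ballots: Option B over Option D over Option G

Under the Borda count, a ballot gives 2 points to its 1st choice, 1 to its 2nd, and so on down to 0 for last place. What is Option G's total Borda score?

Borda scores:
  Option B: 7·0 + 12·1 + 8·1 + 6·0 + 2·2 = 24
  Option G: 7·2 + 12·2 + 8·0 + 6·1 + 2·0 = 44
  Option D: 7·1 + 12·0 + 8·2 + 6·2 + 2·1 = 37

44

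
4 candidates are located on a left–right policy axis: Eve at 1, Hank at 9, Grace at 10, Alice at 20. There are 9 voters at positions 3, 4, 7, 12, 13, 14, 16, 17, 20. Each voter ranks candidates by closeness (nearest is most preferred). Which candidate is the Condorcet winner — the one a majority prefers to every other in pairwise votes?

With single-peaked preferences on a line, the Condorcet winner is the candidate closest to the median voter.
The median voter (position 13) is closest to Grace at 10.
Check: Grace vs Hank — voters closer to Grace: 6 of 9.

Grace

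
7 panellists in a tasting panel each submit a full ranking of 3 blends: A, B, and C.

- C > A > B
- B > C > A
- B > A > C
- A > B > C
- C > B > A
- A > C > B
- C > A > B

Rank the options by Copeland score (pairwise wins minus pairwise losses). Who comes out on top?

C

Pairwise results:
  A vs B: A wins 4–3.
  A vs C: C wins 4–3.
  B vs C: C wins 4–3.
Copeland scores (wins − losses):
  A: 1 − 1 = 0
  B: 0 − 2 = -2
  C: 2 − 0 = 2
C has the best Copeland score.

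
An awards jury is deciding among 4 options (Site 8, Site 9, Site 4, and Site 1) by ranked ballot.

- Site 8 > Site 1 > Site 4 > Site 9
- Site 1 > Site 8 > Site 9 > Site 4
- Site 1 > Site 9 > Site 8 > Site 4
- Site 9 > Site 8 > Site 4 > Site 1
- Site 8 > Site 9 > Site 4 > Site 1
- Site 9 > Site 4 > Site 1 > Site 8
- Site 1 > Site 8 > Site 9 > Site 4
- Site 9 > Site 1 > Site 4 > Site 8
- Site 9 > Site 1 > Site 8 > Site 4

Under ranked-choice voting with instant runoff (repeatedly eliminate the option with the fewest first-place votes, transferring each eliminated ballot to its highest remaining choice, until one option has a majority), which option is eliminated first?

Round 1: Site 9 4, Site 1 3, Site 8 2, Site 4 0. Site 4 has the fewest and is eliminated.
Round 2: Site 9 4, Site 1 3, Site 8 2. Site 8 has the fewest and is eliminated.
Round 3: Site 9 5, Site 1 4. Site 9 has a majority.

Site 4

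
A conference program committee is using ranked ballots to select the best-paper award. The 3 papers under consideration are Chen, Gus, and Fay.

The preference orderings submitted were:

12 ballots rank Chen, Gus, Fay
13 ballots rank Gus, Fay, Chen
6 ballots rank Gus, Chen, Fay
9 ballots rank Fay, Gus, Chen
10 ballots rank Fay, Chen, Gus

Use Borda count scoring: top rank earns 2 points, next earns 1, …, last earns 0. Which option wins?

Gus

Borda scores:
  Chen: 12·2 + 13·0 + 6·1 + 9·0 + 10·1 = 40
  Gus: 12·1 + 13·2 + 6·2 + 9·1 + 10·0 = 59
  Fay: 12·0 + 13·1 + 6·0 + 9·2 + 10·2 = 51
Gus has the highest total.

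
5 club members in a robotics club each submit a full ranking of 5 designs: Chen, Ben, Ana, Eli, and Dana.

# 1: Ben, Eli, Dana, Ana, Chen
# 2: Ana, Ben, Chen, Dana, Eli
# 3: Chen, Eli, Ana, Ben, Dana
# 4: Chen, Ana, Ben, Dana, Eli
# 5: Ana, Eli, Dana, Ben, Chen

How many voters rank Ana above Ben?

4

Ballots ranking Ana above Ben: 4.
Ballots ranking Ben above Ana: 1.
So 4 of 5 voters prefer Ana to Ben.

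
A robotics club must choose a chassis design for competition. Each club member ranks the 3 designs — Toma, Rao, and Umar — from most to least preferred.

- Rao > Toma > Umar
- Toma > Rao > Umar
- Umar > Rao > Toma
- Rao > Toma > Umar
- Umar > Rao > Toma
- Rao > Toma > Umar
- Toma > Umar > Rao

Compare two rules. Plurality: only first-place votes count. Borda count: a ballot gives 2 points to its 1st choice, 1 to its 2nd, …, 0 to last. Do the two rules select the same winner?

Plurality first-place counts: Toma 2, Rao 3, Umar 2 → Rao.
Borda totals: Toma 7, Rao 9, Umar 5 → Rao.
The two rules agree on Rao.

Yes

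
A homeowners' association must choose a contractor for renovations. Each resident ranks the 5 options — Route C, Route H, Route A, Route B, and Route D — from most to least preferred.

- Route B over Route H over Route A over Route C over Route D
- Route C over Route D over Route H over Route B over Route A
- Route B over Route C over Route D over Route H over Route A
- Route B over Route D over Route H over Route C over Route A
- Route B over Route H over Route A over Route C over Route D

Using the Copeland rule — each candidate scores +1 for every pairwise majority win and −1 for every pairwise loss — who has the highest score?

Route B

Pairwise results:
  Route C vs Route H: Route H wins 3–2.
  Route C vs Route A: Route C wins 3–2.
  Route C vs Route B: Route B wins 4–1.
  Route C vs Route D: Route C wins 4–1.
  Route H vs Route A: Route H wins 5–0.
  Route H vs Route B: Route B wins 4–1.
  Route H vs Route D: Route D wins 3–2.
  Route A vs Route B: Route B wins 5–0.
  Route A vs Route D: Route D wins 3–2.
  Route B vs Route D: Route B wins 4–1.
Copeland scores (wins − losses):
  Route C: 2 − 2 = 0
  Route H: 2 − 2 = 0
  Route A: 0 − 4 = -4
  Route B: 4 − 0 = 4
  Route D: 2 − 2 = 0
Route B has the best Copeland score.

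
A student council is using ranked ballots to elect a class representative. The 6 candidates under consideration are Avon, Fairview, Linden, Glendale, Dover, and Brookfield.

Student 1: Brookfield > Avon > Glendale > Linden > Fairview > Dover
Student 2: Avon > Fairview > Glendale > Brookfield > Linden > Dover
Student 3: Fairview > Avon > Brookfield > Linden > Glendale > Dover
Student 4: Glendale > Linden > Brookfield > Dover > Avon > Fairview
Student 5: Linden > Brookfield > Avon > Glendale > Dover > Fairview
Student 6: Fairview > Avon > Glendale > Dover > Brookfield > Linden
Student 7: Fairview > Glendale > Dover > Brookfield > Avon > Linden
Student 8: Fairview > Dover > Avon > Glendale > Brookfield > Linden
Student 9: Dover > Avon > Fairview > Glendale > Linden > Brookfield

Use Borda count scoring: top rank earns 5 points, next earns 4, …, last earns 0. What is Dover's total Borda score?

Borda scores:
  Avon: 4 + 5 + 4 + 1 + 3 + 4 + 1 + 3 + 4 = 29
  Fairview: 1 + 4 + 5 + 0 + 0 + 5 + 5 + 5 + 3 = 28
  Linden: 2 + 1 + 2 + 4 + 5 + 0 + 0 + 0 + 1 = 15
  Glendale: 3 + 3 + 1 + 5 + 2 + 3 + 4 + 2 + 2 = 25
  Dover: 0 + 0 + 0 + 2 + 1 + 2 + 3 + 4 + 5 = 17
  Brookfield: 5 + 2 + 3 + 3 + 4 + 1 + 2 + 1 + 0 = 21

17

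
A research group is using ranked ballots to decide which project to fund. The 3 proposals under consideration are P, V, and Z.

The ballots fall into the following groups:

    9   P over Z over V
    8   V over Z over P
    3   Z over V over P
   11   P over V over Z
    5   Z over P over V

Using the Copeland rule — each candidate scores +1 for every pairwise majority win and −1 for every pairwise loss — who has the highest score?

Pairwise results:
  P vs V: P wins 25–11.
  P vs Z: P wins 20–16.
  V vs Z: V wins 19–17.
Copeland scores (wins − losses):
  P: 2 − 0 = 2
  V: 1 − 1 = 0
  Z: 0 − 2 = -2
P has the best Copeland score.

P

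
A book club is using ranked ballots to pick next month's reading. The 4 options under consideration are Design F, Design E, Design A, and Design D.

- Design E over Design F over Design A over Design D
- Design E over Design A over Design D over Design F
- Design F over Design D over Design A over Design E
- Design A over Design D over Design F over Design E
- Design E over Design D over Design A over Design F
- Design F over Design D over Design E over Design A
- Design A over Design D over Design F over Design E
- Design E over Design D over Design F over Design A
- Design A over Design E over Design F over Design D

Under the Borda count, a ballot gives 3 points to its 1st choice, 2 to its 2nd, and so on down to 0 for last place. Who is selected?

Borda scores:
  Design F: 2 + 0 + 3 + 1 + 0 + 3 + 1 + 1 + 1 = 12
  Design E: 3 + 3 + 0 + 0 + 3 + 1 + 0 + 3 + 2 = 15
  Design A: 1 + 2 + 1 + 3 + 1 + 0 + 3 + 0 + 3 = 14
  Design D: 0 + 1 + 2 + 2 + 2 + 2 + 2 + 2 + 0 = 13
Design E has the highest total.

Design E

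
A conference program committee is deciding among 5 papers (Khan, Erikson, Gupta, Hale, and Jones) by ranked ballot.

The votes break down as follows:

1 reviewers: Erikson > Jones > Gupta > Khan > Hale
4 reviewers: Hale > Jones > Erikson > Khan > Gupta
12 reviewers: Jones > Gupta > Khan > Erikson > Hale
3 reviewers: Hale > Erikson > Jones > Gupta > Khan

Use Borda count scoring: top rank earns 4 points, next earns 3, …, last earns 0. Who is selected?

Borda scores:
  Khan: 1 + 4·1 + 12·2 + 3·0 = 29
  Erikson: 4 + 4·2 + 12·1 + 3·3 = 33
  Gupta: 2 + 4·0 + 12·3 + 3·1 = 41
  Hale: 0 + 4·4 + 12·0 + 3·4 = 28
  Jones: 3 + 4·3 + 12·4 + 3·2 = 69
Jones has the highest total.

Jones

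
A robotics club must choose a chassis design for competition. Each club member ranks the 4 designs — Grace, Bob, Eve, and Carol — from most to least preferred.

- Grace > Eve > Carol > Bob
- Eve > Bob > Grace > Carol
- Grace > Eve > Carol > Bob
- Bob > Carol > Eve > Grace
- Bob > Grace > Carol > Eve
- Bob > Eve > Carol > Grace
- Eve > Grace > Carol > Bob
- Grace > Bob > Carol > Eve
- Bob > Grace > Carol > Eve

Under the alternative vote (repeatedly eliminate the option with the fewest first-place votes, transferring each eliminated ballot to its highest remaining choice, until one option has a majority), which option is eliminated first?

Carol

Round 1: Bob 4, Grace 3, Eve 2, Carol 0. Carol has the fewest and is eliminated.
Round 2: Bob 4, Grace 3, Eve 2. Eve has the fewest and is eliminated.
Round 3: Bob 5, Grace 4. Bob has a majority.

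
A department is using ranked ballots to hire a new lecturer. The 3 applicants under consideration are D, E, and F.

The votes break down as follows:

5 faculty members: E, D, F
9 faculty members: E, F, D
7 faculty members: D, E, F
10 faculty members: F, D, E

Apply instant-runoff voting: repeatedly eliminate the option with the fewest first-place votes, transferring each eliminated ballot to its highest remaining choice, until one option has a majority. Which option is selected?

E

Round 1: E 14, F 10, D 7. D has the fewest and is eliminated.
Round 2: E 21, F 10. E has a majority.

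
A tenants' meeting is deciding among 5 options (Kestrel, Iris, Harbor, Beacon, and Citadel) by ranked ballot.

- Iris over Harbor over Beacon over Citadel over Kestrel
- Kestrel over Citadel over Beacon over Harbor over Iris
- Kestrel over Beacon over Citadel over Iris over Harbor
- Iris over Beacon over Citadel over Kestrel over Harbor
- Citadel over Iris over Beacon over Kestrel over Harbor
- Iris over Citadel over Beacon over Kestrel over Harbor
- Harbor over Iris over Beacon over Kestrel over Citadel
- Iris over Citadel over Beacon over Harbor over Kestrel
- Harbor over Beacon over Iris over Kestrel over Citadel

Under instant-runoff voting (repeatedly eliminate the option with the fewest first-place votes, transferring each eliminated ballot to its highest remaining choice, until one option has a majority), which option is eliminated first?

Beacon

Round 1: Iris 4, Kestrel 2, Harbor 2, Citadel 1, Beacon 0. Beacon has the fewest and is eliminated.
Round 2: Iris 4, Kestrel 2, Harbor 2, Citadel 1. Citadel has the fewest and is eliminated.
Round 3: Iris 5, Kestrel 2, Harbor 2. Iris has a majority.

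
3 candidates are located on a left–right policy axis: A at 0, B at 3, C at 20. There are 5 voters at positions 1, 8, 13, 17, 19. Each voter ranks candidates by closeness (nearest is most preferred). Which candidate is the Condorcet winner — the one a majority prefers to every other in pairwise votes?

With single-peaked preferences on a line, the Condorcet winner is the candidate closest to the median voter.
The median voter (position 13) is closest to C at 20.
Check: C vs A — voters closer to C: 3 of 5.

C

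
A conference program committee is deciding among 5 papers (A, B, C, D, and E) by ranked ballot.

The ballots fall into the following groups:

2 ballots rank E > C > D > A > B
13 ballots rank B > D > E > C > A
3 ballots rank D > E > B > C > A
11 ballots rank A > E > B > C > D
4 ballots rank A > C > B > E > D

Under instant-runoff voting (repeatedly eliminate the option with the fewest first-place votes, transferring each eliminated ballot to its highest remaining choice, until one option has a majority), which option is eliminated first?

Round 1: A 15, B 13, D 3, E 2, C 0. C has the fewest and is eliminated.
Round 2: A 15, B 13, D 3, E 2. E has the fewest and is eliminated.
Round 3: A 15, B 13, D 5. D has the fewest and is eliminated.
Round 4: A 17, B 16. A has a majority.

C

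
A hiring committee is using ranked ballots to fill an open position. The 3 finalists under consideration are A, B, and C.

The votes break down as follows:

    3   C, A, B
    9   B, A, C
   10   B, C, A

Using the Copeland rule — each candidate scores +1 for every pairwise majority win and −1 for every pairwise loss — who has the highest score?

B

Pairwise results:
  A vs B: B wins 19–3.
  A vs C: C wins 13–9.
  B vs C: B wins 19–3.
Copeland scores (wins − losses):
  A: 0 − 2 = -2
  B: 2 − 0 = 2
  C: 1 − 1 = 0
B has the best Copeland score.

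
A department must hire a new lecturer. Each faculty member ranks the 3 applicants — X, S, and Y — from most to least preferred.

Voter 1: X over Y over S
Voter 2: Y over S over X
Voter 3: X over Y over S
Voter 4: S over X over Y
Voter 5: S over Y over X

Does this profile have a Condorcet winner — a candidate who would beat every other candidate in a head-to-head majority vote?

No

Head-to-head results (5 voters total):
X vs S: S wins 3–2.
X vs Y: X wins 3–2.
S vs Y: Y wins 3–2.
No candidate beats all others: X beats Y beats S beats X, a majority cycle.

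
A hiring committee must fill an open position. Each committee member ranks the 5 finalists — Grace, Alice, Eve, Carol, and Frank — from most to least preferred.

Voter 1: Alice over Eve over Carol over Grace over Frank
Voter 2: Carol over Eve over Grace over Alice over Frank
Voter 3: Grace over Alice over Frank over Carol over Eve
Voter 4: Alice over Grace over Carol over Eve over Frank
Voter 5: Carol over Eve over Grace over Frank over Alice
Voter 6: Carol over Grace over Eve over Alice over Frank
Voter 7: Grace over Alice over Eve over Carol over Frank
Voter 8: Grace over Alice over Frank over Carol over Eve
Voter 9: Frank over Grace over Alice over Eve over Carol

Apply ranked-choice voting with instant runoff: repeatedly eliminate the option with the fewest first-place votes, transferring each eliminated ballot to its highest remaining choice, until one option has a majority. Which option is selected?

Grace

Round 1: Grace 3, Carol 3, Alice 2, Frank 1, Eve 0. Eve has the fewest and is eliminated.
Round 2: Grace 3, Carol 3, Alice 2, Frank 1. Frank has the fewest and is eliminated.
Round 3: Grace 4, Carol 3, Alice 2. Alice has the fewest and is eliminated.
Round 4: Grace 5, Carol 4. Grace has a majority.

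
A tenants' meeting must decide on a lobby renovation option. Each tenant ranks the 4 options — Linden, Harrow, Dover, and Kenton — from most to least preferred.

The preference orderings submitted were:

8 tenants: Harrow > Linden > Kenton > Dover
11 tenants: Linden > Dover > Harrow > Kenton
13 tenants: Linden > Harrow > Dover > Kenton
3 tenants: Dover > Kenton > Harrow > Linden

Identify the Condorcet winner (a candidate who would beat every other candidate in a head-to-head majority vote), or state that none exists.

Head-to-head results (35 voters total):
Linden vs Harrow: Linden wins 24–11.
Linden vs Dover: Linden wins 32–3.
Linden vs Kenton: Linden wins 32–3.
Harrow vs Dover: Harrow wins 21–14.
Harrow vs Kenton: Harrow wins 32–3.
Dover vs Kenton: Dover wins 27–8.
Linden beats each rival — Harrow (24–11), Dover (32–3), Kenton (32–3) — so Linden is the Condorcet winner.

Linden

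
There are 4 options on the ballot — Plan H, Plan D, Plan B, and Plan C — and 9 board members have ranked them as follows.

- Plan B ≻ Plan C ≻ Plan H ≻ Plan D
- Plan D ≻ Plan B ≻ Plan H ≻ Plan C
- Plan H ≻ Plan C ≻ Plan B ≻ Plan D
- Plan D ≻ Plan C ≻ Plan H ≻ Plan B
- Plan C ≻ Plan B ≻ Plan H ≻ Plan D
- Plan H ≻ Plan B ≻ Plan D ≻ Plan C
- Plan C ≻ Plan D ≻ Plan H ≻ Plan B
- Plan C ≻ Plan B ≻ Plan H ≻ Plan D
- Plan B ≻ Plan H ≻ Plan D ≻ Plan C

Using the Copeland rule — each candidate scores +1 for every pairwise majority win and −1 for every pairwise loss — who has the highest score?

Plan C

Pairwise results:
  Plan H vs Plan D: Plan H wins 6–3.
  Plan H vs Plan B: Plan B wins 5–4.
  Plan H vs Plan C: Plan C wins 5–4.
  Plan D vs Plan B: Plan B wins 6–3.
  Plan D vs Plan C: Plan C wins 5–4.
  Plan B vs Plan C: Plan C wins 5–4.
Copeland scores (wins − losses):
  Plan H: 1 − 2 = -1
  Plan D: 0 − 3 = -3
  Plan B: 2 − 1 = 1
  Plan C: 3 − 0 = 3
Plan C has the best Copeland score.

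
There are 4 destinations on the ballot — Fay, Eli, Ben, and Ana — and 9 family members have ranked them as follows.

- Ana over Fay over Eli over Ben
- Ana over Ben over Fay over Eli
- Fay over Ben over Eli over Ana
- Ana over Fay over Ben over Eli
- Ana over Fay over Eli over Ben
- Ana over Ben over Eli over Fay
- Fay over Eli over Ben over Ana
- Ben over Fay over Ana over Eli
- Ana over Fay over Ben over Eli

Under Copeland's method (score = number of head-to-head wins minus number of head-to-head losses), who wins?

Pairwise results:
  Fay vs Eli: Fay wins 8–1.
  Fay vs Ben: Fay wins 6–3.
  Fay vs Ana: Ana wins 6–3.
  Eli vs Ben: Ben wins 6–3.
  Eli vs Ana: Ana wins 7–2.
  Ben vs Ana: Ana wins 6–3.
Copeland scores (wins − losses):
  Fay: 2 − 1 = 1
  Eli: 0 − 3 = -3
  Ben: 1 − 2 = -1
  Ana: 3 − 0 = 3
Ana has the best Copeland score.

Ana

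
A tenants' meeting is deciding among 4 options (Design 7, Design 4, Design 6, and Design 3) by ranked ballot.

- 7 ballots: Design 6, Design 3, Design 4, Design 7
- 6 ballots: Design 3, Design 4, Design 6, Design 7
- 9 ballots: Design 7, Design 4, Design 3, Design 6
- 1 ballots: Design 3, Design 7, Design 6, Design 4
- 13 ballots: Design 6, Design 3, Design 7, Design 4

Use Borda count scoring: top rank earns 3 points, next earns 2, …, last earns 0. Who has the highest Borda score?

Design 3

Borda scores:
  Design 7: 7·0 + 6·0 + 9·3 + 2 + 13·1 = 42
  Design 4: 7·1 + 6·2 + 9·2 + 0 + 13·0 = 37
  Design 6: 7·3 + 6·1 + 9·0 + 1 + 13·3 = 67
  Design 3: 7·2 + 6·3 + 9·1 + 3 + 13·2 = 70
Design 3 has the highest total.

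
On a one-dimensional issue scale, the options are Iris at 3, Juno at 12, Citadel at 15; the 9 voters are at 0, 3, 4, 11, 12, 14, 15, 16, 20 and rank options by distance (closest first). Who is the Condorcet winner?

Juno

With single-peaked preferences on a line, the Condorcet winner is the candidate closest to the median voter.
The median voter (position 12) is closest to Juno at 12.
Check: Juno vs Citadel — voters closer to Juno: 5 of 9.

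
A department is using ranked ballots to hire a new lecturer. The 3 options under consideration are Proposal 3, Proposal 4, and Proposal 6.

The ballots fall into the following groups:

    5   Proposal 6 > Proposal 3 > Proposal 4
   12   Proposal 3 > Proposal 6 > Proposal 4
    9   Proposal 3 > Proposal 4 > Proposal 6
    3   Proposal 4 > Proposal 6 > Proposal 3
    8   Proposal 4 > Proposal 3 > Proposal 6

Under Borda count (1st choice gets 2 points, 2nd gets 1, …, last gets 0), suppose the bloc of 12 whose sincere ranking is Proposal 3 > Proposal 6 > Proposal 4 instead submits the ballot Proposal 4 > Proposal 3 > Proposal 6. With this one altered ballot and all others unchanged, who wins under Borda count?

Borda totals with the altered ballot: Proposal 3 43, Proposal 4 55, Proposal 6 13.
The switch changes the winner from Proposal 3 to Proposal 4.

Proposal 4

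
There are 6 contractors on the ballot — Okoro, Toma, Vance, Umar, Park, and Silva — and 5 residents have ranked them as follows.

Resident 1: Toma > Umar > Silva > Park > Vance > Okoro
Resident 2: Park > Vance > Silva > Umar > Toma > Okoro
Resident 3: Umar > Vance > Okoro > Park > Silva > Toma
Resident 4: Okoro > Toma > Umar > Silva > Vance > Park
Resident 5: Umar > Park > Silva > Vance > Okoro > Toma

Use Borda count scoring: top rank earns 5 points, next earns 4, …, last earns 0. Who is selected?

Umar

Borda scores:
  Okoro: 0 + 0 + 3 + 5 + 1 = 9
  Toma: 5 + 1 + 0 + 4 + 0 = 10
  Vance: 1 + 4 + 4 + 1 + 2 = 12
  Umar: 4 + 2 + 5 + 3 + 5 = 19
  Park: 2 + 5 + 2 + 0 + 4 = 13
  Silva: 3 + 3 + 1 + 2 + 3 = 12
Umar has the highest total.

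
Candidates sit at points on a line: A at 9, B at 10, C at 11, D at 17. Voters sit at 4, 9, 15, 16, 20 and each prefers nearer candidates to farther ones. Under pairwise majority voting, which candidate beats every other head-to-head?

D

With single-peaked preferences on a line, the Condorcet winner is the candidate closest to the median voter.
The median voter (position 15) is closest to D at 17.
Check: D vs C — voters closer to D: 3 of 5.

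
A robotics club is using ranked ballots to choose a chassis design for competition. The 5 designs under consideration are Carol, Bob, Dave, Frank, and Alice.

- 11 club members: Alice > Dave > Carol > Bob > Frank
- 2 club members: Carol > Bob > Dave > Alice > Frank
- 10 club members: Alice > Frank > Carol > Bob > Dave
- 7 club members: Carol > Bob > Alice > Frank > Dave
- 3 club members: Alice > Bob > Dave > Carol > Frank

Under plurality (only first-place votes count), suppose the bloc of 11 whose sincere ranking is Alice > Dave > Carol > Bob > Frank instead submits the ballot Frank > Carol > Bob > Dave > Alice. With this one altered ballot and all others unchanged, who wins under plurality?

Alice

First-place totals with the altered ballot: Carol 9, Bob 0, Dave 0, Frank 11, Alice 13.
The winner is unchanged: still Alice.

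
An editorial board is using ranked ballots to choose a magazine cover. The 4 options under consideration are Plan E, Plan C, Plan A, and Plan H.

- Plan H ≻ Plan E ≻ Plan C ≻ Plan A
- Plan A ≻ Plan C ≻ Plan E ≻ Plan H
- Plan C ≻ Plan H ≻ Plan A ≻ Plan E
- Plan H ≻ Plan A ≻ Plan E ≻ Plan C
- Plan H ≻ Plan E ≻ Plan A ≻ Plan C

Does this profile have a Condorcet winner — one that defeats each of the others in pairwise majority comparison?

Head-to-head results (5 voters total):
Plan E vs Plan C: Plan E wins 3–2.
Plan E vs Plan A: Plan A wins 3–2.
Plan E vs Plan H: Plan H wins 4–1.
Plan C vs Plan A: Plan A wins 3–2.
Plan C vs Plan H: Plan H wins 3–2.
Plan A vs Plan H: Plan H wins 4–1.
Plan H beats each rival — Plan E (4–1), Plan C (3–2), Plan A (4–1) — so Plan H is the Condorcet winner.

Yes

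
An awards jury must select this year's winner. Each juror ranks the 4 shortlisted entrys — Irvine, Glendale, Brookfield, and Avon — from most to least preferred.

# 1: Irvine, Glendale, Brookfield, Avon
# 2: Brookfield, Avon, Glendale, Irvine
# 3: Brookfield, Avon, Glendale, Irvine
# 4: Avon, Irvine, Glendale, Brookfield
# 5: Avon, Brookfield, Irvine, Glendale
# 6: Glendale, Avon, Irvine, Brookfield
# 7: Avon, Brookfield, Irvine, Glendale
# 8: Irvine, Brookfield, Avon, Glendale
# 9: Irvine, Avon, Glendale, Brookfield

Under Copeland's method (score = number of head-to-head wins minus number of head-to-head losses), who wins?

Avon

Pairwise results:
  Irvine vs Glendale: Irvine wins 6–3.
  Irvine vs Brookfield: Irvine wins 5–4.
  Irvine vs Avon: Avon wins 6–3.
  Glendale vs Brookfield: Brookfield wins 5–4.
  Glendale vs Avon: Avon wins 7–2.
  Brookfield vs Avon: Avon wins 5–4.
Copeland scores (wins − losses):
  Irvine: 2 − 1 = 1
  Glendale: 0 − 3 = -3
  Brookfield: 1 − 2 = -1
  Avon: 3 − 0 = 3
Avon has the best Copeland score.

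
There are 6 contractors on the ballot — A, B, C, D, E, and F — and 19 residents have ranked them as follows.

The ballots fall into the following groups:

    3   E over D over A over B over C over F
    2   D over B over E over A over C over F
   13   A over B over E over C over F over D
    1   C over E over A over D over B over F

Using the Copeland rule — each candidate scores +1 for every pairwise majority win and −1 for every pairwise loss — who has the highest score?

A

Pairwise results:
  A vs B: A wins 17–2.
  A vs C: A wins 18–1.
  A vs D: A wins 14–5.
  A vs E: A wins 13–6.
  A vs F: A wins 19–0.
  B vs C: B wins 18–1.
  B vs D: B wins 13–6.
  B vs E: B wins 15–4.
  B vs F: B wins 19–0.
  C vs D: C wins 14–5.
  C vs E: E wins 18–1.
  C vs F: C wins 19–0.
  D vs E: E wins 17–2.
  D vs F: F wins 13–6.
  E vs F: E wins 19–0.
Copeland scores (wins − losses):
  A: 5 − 0 = 5
  B: 4 − 1 = 3
  C: 2 − 3 = -1
  D: 0 − 5 = -5
  E: 3 − 2 = 1
  F: 1 − 4 = -3
A has the best Copeland score.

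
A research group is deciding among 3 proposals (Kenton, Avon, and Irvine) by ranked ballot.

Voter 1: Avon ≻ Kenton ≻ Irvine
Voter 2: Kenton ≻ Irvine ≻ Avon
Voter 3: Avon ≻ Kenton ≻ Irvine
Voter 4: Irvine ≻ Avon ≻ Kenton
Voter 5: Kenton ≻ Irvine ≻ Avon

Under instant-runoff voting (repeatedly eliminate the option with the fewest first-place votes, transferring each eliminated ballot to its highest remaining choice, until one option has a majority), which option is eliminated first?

Round 1: Kenton 2, Avon 2, Irvine 1. Irvine has the fewest and is eliminated.
Round 2: Avon 3, Kenton 2. Avon has a majority.

Irvine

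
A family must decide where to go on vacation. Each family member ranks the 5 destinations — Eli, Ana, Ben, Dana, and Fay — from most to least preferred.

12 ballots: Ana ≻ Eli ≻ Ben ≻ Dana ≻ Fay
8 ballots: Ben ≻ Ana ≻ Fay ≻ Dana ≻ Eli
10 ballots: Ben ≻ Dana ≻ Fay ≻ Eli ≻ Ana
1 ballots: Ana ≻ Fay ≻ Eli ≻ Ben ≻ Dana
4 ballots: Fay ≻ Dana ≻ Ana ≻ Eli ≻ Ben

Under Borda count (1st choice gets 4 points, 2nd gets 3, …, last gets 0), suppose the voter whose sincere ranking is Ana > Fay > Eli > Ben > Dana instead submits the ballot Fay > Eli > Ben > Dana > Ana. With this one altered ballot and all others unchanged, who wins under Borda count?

Ben

Borda totals with the altered ballot: Eli 53, Ana 80, Ben 98, Dana 63, Fay 56.
The winner is unchanged: still Ben.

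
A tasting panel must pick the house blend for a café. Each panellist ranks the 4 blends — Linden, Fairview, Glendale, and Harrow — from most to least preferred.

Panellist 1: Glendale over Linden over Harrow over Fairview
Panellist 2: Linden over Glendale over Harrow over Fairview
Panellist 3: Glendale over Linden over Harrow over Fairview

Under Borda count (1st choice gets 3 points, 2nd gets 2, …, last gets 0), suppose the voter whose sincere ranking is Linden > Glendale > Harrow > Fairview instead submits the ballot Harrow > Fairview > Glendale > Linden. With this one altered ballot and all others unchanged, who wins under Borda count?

Glendale

Borda totals with the altered ballot: Linden 4, Fairview 2, Glendale 7, Harrow 5.
The winner is unchanged: still Glendale.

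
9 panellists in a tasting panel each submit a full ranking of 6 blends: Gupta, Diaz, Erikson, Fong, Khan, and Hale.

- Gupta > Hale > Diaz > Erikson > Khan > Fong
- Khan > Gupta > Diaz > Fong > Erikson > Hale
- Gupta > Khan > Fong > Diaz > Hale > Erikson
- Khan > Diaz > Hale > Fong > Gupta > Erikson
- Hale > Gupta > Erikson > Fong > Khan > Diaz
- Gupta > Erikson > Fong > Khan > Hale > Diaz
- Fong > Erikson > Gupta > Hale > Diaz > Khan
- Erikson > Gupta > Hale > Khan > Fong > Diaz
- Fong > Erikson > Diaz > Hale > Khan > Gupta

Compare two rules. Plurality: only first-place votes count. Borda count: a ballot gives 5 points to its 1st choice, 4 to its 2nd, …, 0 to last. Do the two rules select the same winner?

Plurality first-place counts: Gupta 3, Diaz 0, Erikson 1, Fong 2, Khan 2, Hale 1 → Gupta.
Borda totals: Gupta 31, Diaz 16, Erikson 23, Fong 23, Khan 21, Hale 21 → Gupta.
The two rules agree on Gupta.

Yes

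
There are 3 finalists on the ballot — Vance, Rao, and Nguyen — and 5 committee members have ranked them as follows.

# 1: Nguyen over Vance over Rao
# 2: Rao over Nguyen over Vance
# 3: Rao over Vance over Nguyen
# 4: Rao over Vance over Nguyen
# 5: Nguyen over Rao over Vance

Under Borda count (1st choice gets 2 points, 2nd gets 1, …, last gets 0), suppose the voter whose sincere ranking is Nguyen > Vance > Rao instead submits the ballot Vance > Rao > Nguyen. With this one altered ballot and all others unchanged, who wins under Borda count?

Borda totals with the altered ballot: Vance 4, Rao 8, Nguyen 3.
The winner is unchanged: still Rao.

Rao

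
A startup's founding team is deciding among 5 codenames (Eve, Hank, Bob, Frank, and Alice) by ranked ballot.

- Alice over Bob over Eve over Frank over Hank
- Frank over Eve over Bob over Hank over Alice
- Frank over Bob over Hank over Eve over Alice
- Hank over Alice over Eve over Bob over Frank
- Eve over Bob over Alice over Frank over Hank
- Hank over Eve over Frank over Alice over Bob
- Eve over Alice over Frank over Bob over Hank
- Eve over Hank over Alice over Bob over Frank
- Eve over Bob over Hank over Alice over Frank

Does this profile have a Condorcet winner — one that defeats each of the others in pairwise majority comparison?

Yes

Head-to-head results (9 voters total):
Eve vs Hank: Eve wins 6–3.
Eve vs Bob: Eve wins 7–2.
Eve vs Frank: Eve wins 7–2.
Eve vs Alice: Eve wins 7–2.
Hank vs Bob: Bob wins 6–3.
Hank vs Frank: Frank wins 5–4.
Hank vs Alice: Hank wins 6–3.
Bob vs Frank: Bob wins 5–4.
Bob vs Alice: Alice wins 5–4.
Frank vs Alice: Alice wins 6–3.
Eve beats each rival — Hank (6–3), Bob (7–2), Frank (7–2), Alice (7–2) — so Eve is the Condorcet winner.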